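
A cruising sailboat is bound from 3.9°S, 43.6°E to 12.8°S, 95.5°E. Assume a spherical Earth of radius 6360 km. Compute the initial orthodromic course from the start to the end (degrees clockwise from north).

103.2°

θ = atan2( sin Δλ·cos φ₂ ,  cos φ₁ sin φ₂ − sin φ₁ cos φ₂ cos Δλ )
  = atan2(+0.7674, -0.1801) = 103.21°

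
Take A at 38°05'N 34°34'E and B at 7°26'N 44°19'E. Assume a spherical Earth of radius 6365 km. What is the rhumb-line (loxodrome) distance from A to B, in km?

Rhumb course C = atan2(Δλ, Δψ) with Δψ = ln[tan(π/4+φ₂/2)/tan(π/4+φ₁/2)] = -0.5897, Δλ = +0.1702 → C = 163.90°
d = R·|Δφ| / |cos C| = 6365·0.53494 / 0.96080 = 3544 km

3544 km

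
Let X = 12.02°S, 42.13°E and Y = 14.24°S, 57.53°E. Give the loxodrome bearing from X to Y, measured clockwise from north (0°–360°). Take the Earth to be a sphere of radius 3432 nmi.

Δψ = ln[tan(π/4+φ₂/2)/tan(π/4+φ₁/2)] = -0.0398
Δλ = +0.2688 rad (taken the short way round)
course = atan2(Δλ, Δψ) = 98.42°

98.4°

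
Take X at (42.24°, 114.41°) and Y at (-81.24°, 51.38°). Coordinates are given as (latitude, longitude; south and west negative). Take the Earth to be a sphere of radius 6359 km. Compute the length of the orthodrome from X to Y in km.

cos σ = sin φ₁ sin φ₂ + cos φ₁ cos φ₂ cos Δλ
      = sin(42.24°)sin(-81.24°) + cos(42.24°)cos(-81.24°)cos(-63.03°) = -0.6133
σ = 127.826° → d = Rσ = 6359·2.23098 = 14187 km

14187 km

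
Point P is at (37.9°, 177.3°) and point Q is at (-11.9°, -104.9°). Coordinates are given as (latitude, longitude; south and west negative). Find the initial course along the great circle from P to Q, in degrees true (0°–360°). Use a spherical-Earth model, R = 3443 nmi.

106.9°

N = sin Δλ·cos φ₂ = +0.9564;  D = cos φ₁ sin φ₂ − sin φ₁ cos φ₂ cos Δλ = -0.2897
initial course = atan2(N, D) = 106.85°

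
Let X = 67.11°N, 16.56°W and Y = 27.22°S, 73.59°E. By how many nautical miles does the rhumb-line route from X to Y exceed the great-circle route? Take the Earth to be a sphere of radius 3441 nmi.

184 nmi

Great circle: cos σ = sin φ₁ sin φ₂ + cos φ₁ cos φ₂ cos Δλ,  σ = 2.0068 rad → d_gc = 6905.3 nmi
Rhumb line: Δψ = -2.0913, q = Δφ/Δψ = 0.7873, d_rh = R√(Δφ²+q²Δλ²) = 7089.5 nmi
Excess = 7089.5 − 6905.3 = 184.2 ≈ 184 nmi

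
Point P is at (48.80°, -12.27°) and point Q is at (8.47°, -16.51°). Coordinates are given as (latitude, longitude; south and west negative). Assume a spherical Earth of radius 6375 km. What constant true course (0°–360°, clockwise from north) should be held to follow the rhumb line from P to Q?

185.1°

Meridional parts: M(φ₁)=+0.9785, M(φ₂)=+0.1484 → ΔM = -0.8301;  Δλ = -0.0740 rad
tan C = Δλ / ΔM = +0.0891 → C = 185.09°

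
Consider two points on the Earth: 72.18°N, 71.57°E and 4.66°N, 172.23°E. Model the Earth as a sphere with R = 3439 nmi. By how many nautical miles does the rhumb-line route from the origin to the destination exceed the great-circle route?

Great circle: cos σ = sin φ₁ sin φ₂ + cos φ₁ cos φ₂ cos Δλ,  σ = 1.5499 rad → d_gc = 5330.0 nmi
Rhumb line: Δψ = -1.7715, q = Δφ/Δψ = 0.6652, d_rh = R√(Δφ²+q²Δλ²) = 5707.7 nmi
Excess = 5707.7 − 5330.0 = 377.7 ≈ 378 nmi

378 nmi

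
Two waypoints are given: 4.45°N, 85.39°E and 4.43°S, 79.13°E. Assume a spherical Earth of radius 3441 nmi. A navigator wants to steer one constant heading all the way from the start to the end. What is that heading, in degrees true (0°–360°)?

Δψ = ln[tan(π/4+φ₂/2)/tan(π/4+φ₁/2)] = -0.1551
Δλ = -0.1093 rad (taken the short way round)
course = atan2(Δλ, Δψ) = 215.16°

215.2°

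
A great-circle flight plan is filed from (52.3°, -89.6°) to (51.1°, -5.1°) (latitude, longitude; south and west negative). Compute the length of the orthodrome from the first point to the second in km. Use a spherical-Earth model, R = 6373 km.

Haversine: a = sin²(Δφ/2)+cos φ₁ cos φ₂ sin²(Δλ/2) = 0.17371;  σ = 2·atan2(√a,√(1−a))
σ = 49.264° → d = Rσ = 6373·0.85982 = 5480 km

5480 km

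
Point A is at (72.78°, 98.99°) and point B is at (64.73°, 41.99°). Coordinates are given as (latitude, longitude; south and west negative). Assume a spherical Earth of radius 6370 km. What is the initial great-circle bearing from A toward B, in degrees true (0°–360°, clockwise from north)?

N = sin Δλ·cos φ₂ = -0.3580;  D = cos φ₁ sin φ₂ − sin φ₁ cos φ₂ cos Δλ = +0.0456
initial course = atan2(N, D) = 277.26°

277.3°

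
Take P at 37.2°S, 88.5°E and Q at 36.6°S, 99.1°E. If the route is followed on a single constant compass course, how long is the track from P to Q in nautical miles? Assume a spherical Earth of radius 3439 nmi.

510 nmi

Rhumb course C = atan2(Δλ, Δψ) with Δψ = ln[tan(π/4+φ₂/2)/tan(π/4+φ₁/2)] = +0.0131, Δλ = +0.1850 → C = 85.95°
d = R·|Δφ| / |cos C| = 3439·0.01047 / 0.07061 = 510 nmi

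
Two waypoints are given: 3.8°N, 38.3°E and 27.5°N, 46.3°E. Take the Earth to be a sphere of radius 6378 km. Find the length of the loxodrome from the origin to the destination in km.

2772 km

Δψ = ln[tan(π/4+φ₂/2)/tan(π/4+φ₁/2)] = +0.4332;  Δφ = +0.4136 rad,  Δλ = +0.1396 rad
q = Δφ/Δψ = 0.9549
d = R·√(Δφ² + q²Δλ²) = 6378·0.43460 = 2772 km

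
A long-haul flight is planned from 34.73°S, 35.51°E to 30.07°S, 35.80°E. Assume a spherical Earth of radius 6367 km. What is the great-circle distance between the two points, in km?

cos σ = sin φ₁ sin φ₂ + cos φ₁ cos φ₂ cos Δλ
      = sin(-34.73°)sin(-30.07°) + cos(-34.73°)cos(-30.07°)cos(0.29°) = 0.9967
σ = 4.666° → d = Rσ = 6367·0.08144 = 519 km

519 km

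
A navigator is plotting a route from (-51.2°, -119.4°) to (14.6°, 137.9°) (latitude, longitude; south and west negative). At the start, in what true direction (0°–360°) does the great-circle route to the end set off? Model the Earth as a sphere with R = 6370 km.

N = sin Δλ·cos φ₂ = -0.9440;  D = cos φ₁ sin φ₂ − sin φ₁ cos φ₂ cos Δλ = -0.0079
initial course = atan2(N, D) = 269.52°

269.5°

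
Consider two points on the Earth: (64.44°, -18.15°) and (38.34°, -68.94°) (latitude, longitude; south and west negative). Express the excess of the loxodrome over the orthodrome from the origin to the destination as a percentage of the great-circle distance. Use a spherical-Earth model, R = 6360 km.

2.1%

Great circle: σ = 0.6864 rad → d_gc = Rσ = 4365.3 km
Rhumb: Δφ = -0.4555, Δλ = -0.8865, Δψ = -0.7580, q = Δφ/Δψ = 0.6009 → d_rh = R√(Δφ²+q²Δλ²) = 4457.8 km
Excess = (4457.8 − 4365.3) / 4365.3 = 92.5 / 4365.3 = 2.12% ≈ 2.1%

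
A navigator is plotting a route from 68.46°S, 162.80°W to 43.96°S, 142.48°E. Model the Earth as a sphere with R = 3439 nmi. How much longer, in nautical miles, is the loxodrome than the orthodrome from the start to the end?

61 nmi

Great circle: cos σ = sin φ₁ sin φ₂ + cos φ₁ cos φ₂ cos Δλ,  σ = 0.6463 rad → d_gc = 2222.6 nmi
Rhumb line: Δψ = +0.8037, q = Δφ/Δψ = 0.5321, d_rh = R√(Δφ²+q²Δλ²) = 2283.9 nmi
Excess = 2283.9 − 2222.6 = 61.3 ≈ 61 nmi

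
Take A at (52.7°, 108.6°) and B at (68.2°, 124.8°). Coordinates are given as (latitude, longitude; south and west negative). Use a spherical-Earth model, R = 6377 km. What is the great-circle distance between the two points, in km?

Haversine: a = sin²(Δφ/2)+cos φ₁ cos φ₂ sin²(Δλ/2) = 0.02265;  σ = 2·atan2(√a,√(1−a))
σ = 17.313° → d = Rσ = 6377·0.30216 = 1927 km

1927 km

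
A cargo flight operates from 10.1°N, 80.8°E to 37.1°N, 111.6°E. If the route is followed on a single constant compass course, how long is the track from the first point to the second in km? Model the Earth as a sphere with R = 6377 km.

4318 km

Δψ = ln[tan(π/4+φ₂/2)/tan(π/4+φ₁/2)] = +0.5210;  Δφ = +0.4712 rad,  Δλ = +0.5376 rad
q = Δφ/Δψ = 0.9045
d = R·√(Δφ² + q²Δλ²) = 6377·0.67712 = 4318 km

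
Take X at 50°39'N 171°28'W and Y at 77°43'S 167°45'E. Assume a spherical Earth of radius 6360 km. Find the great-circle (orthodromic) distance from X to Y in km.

14321 km

cos σ = sin φ₁ sin φ₂ + cos φ₁ cos φ₂ cos Δλ
      = sin(50.65°)sin(-77.72°) + cos(50.65°)cos(-77.72°)cos(-20.78°) = -0.6295
σ = 129.011° → d = Rσ = 6360·2.25167 = 14321 km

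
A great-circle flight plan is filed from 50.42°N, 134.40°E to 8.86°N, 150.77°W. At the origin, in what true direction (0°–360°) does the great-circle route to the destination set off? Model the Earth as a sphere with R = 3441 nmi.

96.1°

N = sin Δλ·cos φ₂ = +0.9536;  D = cos φ₁ sin φ₂ − sin φ₁ cos φ₂ cos Δλ = -0.1011
initial course = atan2(N, D) = 96.05°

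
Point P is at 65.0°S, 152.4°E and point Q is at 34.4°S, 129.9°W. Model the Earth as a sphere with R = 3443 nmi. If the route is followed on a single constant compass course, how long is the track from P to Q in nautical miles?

3416 nmi

Δψ = ln[tan(π/4+φ₂/2)/tan(π/4+φ₁/2)] = +0.8664;  Δφ = +0.5341 rad,  Δλ = +1.3561 rad
q = Δφ/Δψ = 0.6165
d = R·√(Δφ² + q²Δλ²) = 3443·0.99202 = 3416 nmi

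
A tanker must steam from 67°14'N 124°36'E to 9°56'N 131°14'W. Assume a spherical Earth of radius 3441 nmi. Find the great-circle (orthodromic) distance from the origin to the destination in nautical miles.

5179 nmi

cos σ = sin φ₁ sin φ₂ + cos φ₁ cos φ₂ cos Δλ
      = sin(67.23°)sin(9.93°) + cos(67.23°)cos(9.93°)cos(104.17°) = 0.0658
σ = 86.229° → d = Rσ = 3441·1.50498 = 5179 nmi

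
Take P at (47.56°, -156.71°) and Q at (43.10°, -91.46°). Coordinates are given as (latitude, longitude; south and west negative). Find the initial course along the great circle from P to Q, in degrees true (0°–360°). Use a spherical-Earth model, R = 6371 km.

θ = atan2( sin Δλ·cos φ₂ ,  cos φ₁ sin φ₂ − sin φ₁ cos φ₂ cos Δλ )
  = atan2(+0.6631, +0.2355) = 70.45°

70.4°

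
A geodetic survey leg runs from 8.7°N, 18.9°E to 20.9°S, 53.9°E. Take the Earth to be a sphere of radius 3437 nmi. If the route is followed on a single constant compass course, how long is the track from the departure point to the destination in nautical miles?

Δψ = ln[tan(π/4+φ₂/2)/tan(π/4+φ₁/2)] = -0.5256;  Δφ = -0.5166 rad,  Δλ = +0.6109 rad
q = Δφ/Δψ = 0.9830
d = R·√(Δφ² + q²Δλ²) = 3437·0.79211 = 2722 nmi

2722 nmi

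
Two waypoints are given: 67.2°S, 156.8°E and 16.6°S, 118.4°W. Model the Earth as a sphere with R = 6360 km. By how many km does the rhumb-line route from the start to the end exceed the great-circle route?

Great circle: cos σ = sin φ₁ sin φ₂ + cos φ₁ cos φ₂ cos Δλ,  σ = 1.2692 rad → d_gc = 8072.26 km
Rhumb line: Δψ = +1.3074, q = Δφ/Δψ = 0.6755, d_rh = R√(Δφ²+q²Δλ²) = 8483.85 km
Excess = 8483.85 − 8072.26 = 411.59 ≈ 412 km

412 km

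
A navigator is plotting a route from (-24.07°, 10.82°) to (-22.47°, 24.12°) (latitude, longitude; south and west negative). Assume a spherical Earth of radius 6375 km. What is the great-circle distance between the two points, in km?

Haversine: a = sin²(Δφ/2)+cos φ₁ cos φ₂ sin²(Δλ/2) = 0.01151;  σ = 2·atan2(√a,√(1−a))
σ = 12.318° → d = Rσ = 6375·0.21498 = 1371 km

1371 km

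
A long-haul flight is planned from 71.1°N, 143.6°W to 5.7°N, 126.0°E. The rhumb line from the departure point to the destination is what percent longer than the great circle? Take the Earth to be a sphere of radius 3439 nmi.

Great circle: σ = 1.4790 rad → d_gc = Rσ = 5086.1 nmi
Rhumb: Δφ = -1.1414, Δλ = -1.5778, Δψ = -1.6934, q = Δφ/Δψ = 0.6740 → d_rh = R√(Δφ²+q²Δλ²) = 5365.2 nmi
Excess = (5365.2 − 5086.1) / 5086.1 = 279.1 / 5086.1 = 5.49% ≈ 5.5%

5.5%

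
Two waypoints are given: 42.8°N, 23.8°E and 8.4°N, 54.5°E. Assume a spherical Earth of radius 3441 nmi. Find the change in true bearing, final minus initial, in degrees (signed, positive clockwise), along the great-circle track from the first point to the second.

+14.2°

Initial bearing θ₁ = atan2(sin Δλ cos φ₂, cos φ₁ sin φ₂ − sin φ₁ cos φ₂ cos Δλ) = 132.99°
Final bearing θ₂ = (initial bearing from the destination back to the start) + 180° = 147.14°
Δθ = θ₂ − θ₁ = +14.2°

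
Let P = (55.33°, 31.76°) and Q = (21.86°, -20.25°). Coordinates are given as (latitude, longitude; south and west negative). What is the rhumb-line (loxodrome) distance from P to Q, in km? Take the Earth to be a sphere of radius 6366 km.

Δψ = ln[tan(π/4+φ₂/2)/tan(π/4+φ₁/2)] = -0.7732;  Δφ = -0.5842 rad,  Δλ = -0.9077 rad
q = Δφ/Δψ = 0.7555
d = R·√(Δφ² + q²Δλ²) = 6366·0.90089 = 5735 km

5735 km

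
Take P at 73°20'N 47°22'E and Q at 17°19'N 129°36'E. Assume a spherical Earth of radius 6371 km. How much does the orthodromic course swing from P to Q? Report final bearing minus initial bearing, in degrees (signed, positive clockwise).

Initial bearing θ₁ = atan2(sin Δλ cos φ₂, cos φ₁ sin φ₂ − sin φ₁ cos φ₂ cos Δλ) = 92.31°
Final bearing θ₂ = (initial bearing from the destination back to the start) + 180° = 162.53°
Δθ = θ₂ − θ₁ = +70.2°

+70.2°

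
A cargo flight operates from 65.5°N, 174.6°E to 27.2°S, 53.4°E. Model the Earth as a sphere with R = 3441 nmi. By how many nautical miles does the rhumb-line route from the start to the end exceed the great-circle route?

410 nmi

Great circle: cos σ = sin φ₁ sin φ₂ + cos φ₁ cos φ₂ cos Δλ,  σ = 2.2231 rad → d_gc = 7649.6 nmi
Rhumb line: Δψ = -2.0209, q = Δφ/Δψ = 0.8006, d_rh = R√(Δφ²+q²Δλ²) = 8059.3 nmi
Excess = 8059.3 − 7649.6 = 409.7 ≈ 410 nmi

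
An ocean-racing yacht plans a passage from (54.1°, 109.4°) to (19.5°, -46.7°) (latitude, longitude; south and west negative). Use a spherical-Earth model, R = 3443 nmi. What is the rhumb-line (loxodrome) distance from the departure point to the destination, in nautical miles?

7554 nmi

Rhumb course C = atan2(Δλ, Δψ) with Δψ = ln[tan(π/4+φ₂/2)/tan(π/4+φ₁/2)] = -0.7800, Δλ = -2.7245 → C = 254.02°
d = R·|Δφ| / |cos C| = 3443·0.60388 / 0.27525 = 7554 nmi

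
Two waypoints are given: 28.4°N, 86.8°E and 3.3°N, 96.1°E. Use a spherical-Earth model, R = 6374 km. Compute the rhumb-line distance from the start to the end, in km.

Rhumb course C = atan2(Δλ, Δψ) with Δψ = ln[tan(π/4+φ₂/2)/tan(π/4+φ₁/2)] = -0.4597, Δλ = +0.1623 → C = 160.55°
d = R·|Δφ| / |cos C| = 6374·0.43808 / 0.94294 = 2961 km

2961 km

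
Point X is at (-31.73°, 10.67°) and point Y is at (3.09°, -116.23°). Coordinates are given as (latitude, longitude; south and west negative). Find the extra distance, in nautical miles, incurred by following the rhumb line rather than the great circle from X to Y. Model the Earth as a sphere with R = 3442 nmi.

Great circle: cos σ = sin φ₁ sin φ₂ + cos φ₁ cos φ₂ cos Δλ,  σ = 2.1392 rad → d_gc = 7363.1 nmi
Rhumb line: Δψ = +0.6384, q = Δφ/Δψ = 0.9519, d_rh = R√(Δφ²+q²Δλ²) = 7552.1 nmi
Excess = 7552.1 − 7363.1 = 189.0 ≈ 189 nmi

189 nmi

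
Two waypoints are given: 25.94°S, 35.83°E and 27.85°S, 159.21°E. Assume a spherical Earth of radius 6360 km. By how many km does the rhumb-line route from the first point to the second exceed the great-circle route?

729 km

Great circle: cos σ = sin φ₁ sin φ₂ + cos φ₁ cos φ₂ cos Δλ,  σ = 1.8061 rad → d_gc = 11486.6 km
Rhumb line: Δψ = -0.0374, q = Δφ/Δψ = 0.8918, d_rh = R√(Δφ²+q²Δλ²) = 12215.2 km
Excess = 12215.2 − 11486.6 = 728.6 ≈ 729 km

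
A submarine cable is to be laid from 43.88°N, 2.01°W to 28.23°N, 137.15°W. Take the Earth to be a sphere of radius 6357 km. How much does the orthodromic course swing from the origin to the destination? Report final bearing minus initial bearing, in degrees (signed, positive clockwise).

-110.4°

At departure: θ₁ = atan2(sin Δλ cos φ₂, cos φ₁ sin φ₂ − sin φ₁ cos φ₂ cos Δλ) = 321.23°
At arrival: θ₂ = atan2(sin Δλ cos φ₁, −cos φ₂ sin φ₁ + sin φ₂ cos φ₁ cos Δλ) = 210.82°
Δθ = θ₂ − θ₁ = -110.4°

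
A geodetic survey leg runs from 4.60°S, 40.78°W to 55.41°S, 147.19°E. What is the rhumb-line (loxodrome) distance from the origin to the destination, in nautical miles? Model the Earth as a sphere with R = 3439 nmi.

Δψ = ln[tan(π/4+φ₂/2)/tan(π/4+φ₁/2)] = -1.0864;  Δφ = -0.8868 rad,  Δλ = -3.0025 rad
q = Δφ/Δψ = 0.8163
d = R·√(Δφ² + q²Δλ²) = 3439·2.60636 = 8963 nmi

8963 nmi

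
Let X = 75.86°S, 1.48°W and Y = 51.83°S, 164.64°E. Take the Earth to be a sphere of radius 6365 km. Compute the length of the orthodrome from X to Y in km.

5776 km

Haversine: a = sin²(Δφ/2)+cos φ₁ cos φ₂ sin²(Δλ/2) = 0.19210;  σ = 2·atan2(√a,√(1−a))
σ = 51.990° → d = Rσ = 6365·0.90740 = 5776 km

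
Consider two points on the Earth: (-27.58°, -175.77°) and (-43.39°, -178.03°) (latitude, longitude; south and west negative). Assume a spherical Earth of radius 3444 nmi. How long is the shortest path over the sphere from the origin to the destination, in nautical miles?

cos σ = sin φ₁ sin φ₂ + cos φ₁ cos φ₂ cos Δλ
      = sin(-27.58°)sin(-43.39°) + cos(-27.58°)cos(-43.39°)cos(-2.26°) = 0.9617
σ = 15.915° → d = Rσ = 3444·0.27777 = 957 nmi

957 nmi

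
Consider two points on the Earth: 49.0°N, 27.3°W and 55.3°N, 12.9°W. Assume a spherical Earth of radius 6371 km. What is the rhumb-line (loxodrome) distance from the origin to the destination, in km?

Rhumb course C = atan2(Δλ, Δψ) with Δψ = ln[tan(π/4+φ₂/2)/tan(π/4+φ₁/2)] = +0.1796, Δλ = +0.2513 → C = 54.45°
d = R·|Δφ| / |cos C| = 6371·0.10996 / 0.58139 = 1205 km

1205 km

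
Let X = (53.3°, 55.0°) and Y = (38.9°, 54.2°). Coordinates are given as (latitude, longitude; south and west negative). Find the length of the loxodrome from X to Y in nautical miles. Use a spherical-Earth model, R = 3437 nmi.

864 nmi

Rhumb course C = atan2(Δλ, Δψ) with Δψ = ln[tan(π/4+φ₂/2)/tan(π/4+φ₁/2)] = -0.3655, Δλ = -0.0140 → C = 182.19°
d = R·|Δφ| / |cos C| = 3437·0.25133 / 0.99927 = 864 nmi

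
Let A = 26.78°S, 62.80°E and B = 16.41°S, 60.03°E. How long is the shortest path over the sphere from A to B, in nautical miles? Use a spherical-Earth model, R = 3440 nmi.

641 nmi

cos σ = sin φ₁ sin φ₂ + cos φ₁ cos φ₂ cos Δλ
      = sin(-26.78°)sin(-16.41°) + cos(-26.78°)cos(-16.41°)cos(-2.77°) = 0.9827
σ = 10.684° → d = Rσ = 3440·0.18647 = 641 nmi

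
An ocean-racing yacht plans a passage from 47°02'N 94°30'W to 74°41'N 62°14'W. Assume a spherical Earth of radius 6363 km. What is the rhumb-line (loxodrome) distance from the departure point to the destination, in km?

Δψ = ln[tan(π/4+φ₂/2)/tan(π/4+φ₁/2)] = +1.0740;  Δφ = +0.4826 rad,  Δλ = +0.5632 rad
q = Δφ/Δψ = 0.4493
d = R·√(Δφ² + q²Δλ²) = 6363·0.54491 = 3467 km

3467 km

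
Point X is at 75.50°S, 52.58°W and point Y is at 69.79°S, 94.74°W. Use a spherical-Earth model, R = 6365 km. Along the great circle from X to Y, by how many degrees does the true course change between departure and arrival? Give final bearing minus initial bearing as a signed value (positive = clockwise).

+40.4°

At departure: θ₁ = atan2(sin Δλ cos φ₂, cos φ₁ sin φ₂ − sin φ₁ cos φ₂ cos Δλ) = 273.20°
At arrival: θ₂ = atan2(sin Δλ cos φ₁, −cos φ₂ sin φ₁ + sin φ₂ cos φ₁ cos Δλ) = 313.64°
Δθ = θ₂ − θ₁ = +40.4°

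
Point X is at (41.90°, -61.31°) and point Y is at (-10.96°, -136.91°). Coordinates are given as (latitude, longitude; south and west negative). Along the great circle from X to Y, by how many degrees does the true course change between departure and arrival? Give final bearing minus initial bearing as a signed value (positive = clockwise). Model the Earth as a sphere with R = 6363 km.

-26.0°

Initial bearing θ₁ = atan2(sin Δλ cos φ₂, cos φ₁ sin φ₂ − sin φ₁ cos φ₂ cos Δλ) = 252.24°
Final bearing θ₂ = (initial bearing from the destination back to the start) + 180° = 226.22°
Δθ = θ₂ − θ₁ = -26.0°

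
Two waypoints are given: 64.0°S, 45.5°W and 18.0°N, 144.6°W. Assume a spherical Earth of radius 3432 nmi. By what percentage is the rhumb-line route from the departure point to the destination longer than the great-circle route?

3.7%

Great circle: σ = 1.9216 rad → d_gc = Rσ = 6595.0 nmi
Rhumb: Δφ = +1.4312, Δλ = -1.7296, Δψ = +1.7854, q = Δφ/Δψ = 0.8016 → d_rh = R√(Δφ²+q²Δλ²) = 6838.7 nmi
Excess = (6838.7 − 6595.0) / 6595.0 = 243.7 / 6595.0 = 3.70% ≈ 3.7%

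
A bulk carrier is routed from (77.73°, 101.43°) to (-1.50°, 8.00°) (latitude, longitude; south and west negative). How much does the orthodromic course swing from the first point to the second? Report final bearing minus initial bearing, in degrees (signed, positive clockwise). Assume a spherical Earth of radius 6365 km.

-80.8°

Initial bearing θ₁ = atan2(sin Δλ cos φ₂, cos φ₁ sin φ₂ − sin φ₁ cos φ₂ cos Δλ) = 273.03°
Final bearing θ₂ = (initial bearing from the destination back to the start) + 180° = 192.26°
Δθ = θ₂ − θ₁ = -80.8°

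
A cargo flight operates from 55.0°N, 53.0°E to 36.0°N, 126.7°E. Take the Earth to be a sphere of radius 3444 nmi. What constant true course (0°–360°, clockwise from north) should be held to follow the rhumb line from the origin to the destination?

Δψ = ln[tan(π/4+φ₂/2)/tan(π/4+φ₁/2)] = -0.4800
Δλ = +1.2863 rad (taken the short way round)
course = atan2(Δλ, Δψ) = 110.46°

110.5°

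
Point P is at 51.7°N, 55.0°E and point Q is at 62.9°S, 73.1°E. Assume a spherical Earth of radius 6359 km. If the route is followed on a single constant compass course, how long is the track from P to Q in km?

12822 km

Rhumb course C = atan2(Δλ, Δψ) with Δψ = ln[tan(π/4+φ₂/2)/tan(π/4+φ₁/2)] = -2.4806, Δλ = +0.3159 → C = 172.74°
d = R·|Δφ| / |cos C| = 6359·2.00015 / 0.99199 = 12822 km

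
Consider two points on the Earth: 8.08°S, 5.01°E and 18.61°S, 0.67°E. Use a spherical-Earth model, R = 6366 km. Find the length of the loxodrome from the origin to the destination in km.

1260 km

Rhumb course C = atan2(Δλ, Δψ) with Δψ = ln[tan(π/4+φ₂/2)/tan(π/4+φ₁/2)] = -0.1892, Δλ = -0.0757 → C = 201.82°
d = R·|Δφ| / |cos C| = 6366·0.18378 / 0.92835 = 1260 km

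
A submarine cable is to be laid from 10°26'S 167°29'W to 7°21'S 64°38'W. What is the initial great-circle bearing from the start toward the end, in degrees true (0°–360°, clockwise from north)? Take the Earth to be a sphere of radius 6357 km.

N = sin Δλ·cos φ₂ = +0.9669;  D = cos φ₁ sin φ₂ − sin φ₁ cos φ₂ cos Δλ = -0.1658
initial course = atan2(N, D) = 99.73°

99.7°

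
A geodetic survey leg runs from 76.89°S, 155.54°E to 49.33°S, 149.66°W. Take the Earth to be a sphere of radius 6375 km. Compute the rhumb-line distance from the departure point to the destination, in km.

3959 km

Δψ = ln[tan(π/4+φ₂/2)/tan(π/4+φ₁/2)] = +1.1710;  Δφ = +0.4810 rad,  Δλ = +0.9564 rad
q = Δφ/Δψ = 0.4108
d = R·√(Δφ² + q²Δλ²) = 6375·0.62107 = 3959 km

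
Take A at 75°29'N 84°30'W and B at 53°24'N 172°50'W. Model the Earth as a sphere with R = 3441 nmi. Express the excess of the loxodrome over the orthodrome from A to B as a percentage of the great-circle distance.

8.7%

Great circle: σ = 0.6737 rad → d_gc = Rσ = 2318.1 nmi
Rhumb: Δφ = -0.3854, Δλ = -1.5417, Δψ = -0.9542, q = Δφ/Δψ = 0.4039 → d_rh = R√(Δφ²+q²Δλ²) = 2520.0 nmi
Excess = (2520.0 − 2318.1) / 2318.1 = 201.9 / 2318.1 = 8.71% ≈ 8.7%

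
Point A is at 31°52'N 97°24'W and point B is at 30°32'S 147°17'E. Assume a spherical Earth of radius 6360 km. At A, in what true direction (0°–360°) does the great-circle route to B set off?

253.1°

θ = atan2( sin Δλ·cos φ₂ ,  cos φ₁ sin φ₂ − sin φ₁ cos φ₂ cos Δλ )
  = atan2(-0.7786, -0.2370) = 253.07°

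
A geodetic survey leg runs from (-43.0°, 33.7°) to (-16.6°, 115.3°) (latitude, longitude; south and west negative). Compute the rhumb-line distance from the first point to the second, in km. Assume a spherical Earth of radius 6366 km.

Δψ = ln[tan(π/4+φ₂/2)/tan(π/4+φ₁/2)] = +0.5390;  Δφ = +0.4608 rad,  Δλ = +1.4242 rad
q = Δφ/Δψ = 0.8549
d = R·√(Δφ² + q²Δλ²) = 6366·1.30180 = 8287 km

8287 km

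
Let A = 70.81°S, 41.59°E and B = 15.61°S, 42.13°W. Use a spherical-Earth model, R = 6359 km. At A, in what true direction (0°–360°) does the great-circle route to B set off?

270.7°

N = sin Δλ·cos φ₂ = -0.9573;  D = cos φ₁ sin φ₂ − sin φ₁ cos φ₂ cos Δλ = +0.0110
initial course = atan2(N, D) = 270.66°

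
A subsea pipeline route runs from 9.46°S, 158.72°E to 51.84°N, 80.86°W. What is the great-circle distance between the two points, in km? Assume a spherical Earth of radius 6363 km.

Haversine: a = sin²(Δφ/2)+cos φ₁ cos φ₂ sin²(Δλ/2) = 0.71891;  σ = 2·atan2(√a,√(1−a))
σ = 115.965° → d = Rσ = 6363·2.02397 = 12879 km

12879 km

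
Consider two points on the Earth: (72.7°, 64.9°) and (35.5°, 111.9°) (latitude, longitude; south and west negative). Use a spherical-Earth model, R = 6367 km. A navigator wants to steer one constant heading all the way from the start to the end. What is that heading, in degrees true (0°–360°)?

146.1°

Δψ = ln[tan(π/4+φ₂/2)/tan(π/4+φ₁/2)] = -1.2195
Δλ = +0.8203 rad (taken the short way round)
course = atan2(Δλ, Δψ) = 146.07°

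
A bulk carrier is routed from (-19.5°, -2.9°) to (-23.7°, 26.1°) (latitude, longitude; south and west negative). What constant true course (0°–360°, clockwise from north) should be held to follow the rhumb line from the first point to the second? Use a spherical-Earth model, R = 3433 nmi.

98.9°

Δψ = ln[tan(π/4+φ₂/2)/tan(π/4+φ₁/2)] = -0.0789
Δλ = +0.5061 rad (taken the short way round)
course = atan2(Δλ, Δψ) = 98.86°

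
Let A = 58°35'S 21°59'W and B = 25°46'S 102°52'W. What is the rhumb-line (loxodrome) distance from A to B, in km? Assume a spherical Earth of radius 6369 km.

7379 km

Δψ = ln[tan(π/4+φ₂/2)/tan(π/4+φ₁/2)] = +0.8028;  Δφ = +0.5728 rad,  Δλ = -1.4117 rad
q = Δφ/Δψ = 0.7134
d = R·√(Δφ² + q²Δλ²) = 6369·1.15859 = 7379 km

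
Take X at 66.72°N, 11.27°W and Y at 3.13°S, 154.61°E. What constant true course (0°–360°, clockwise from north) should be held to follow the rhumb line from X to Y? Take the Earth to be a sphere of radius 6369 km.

Δψ = ln[tan(π/4+φ₂/2)/tan(π/4+φ₁/2)] = -1.6345
Δλ = +2.8952 rad (taken the short way round)
course = atan2(Δλ, Δψ) = 119.45°

119.4°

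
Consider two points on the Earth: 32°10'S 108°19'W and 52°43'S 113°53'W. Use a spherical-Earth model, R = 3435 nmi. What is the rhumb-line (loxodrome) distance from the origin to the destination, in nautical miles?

1256 nmi

Δψ = ln[tan(π/4+φ₂/2)/tan(π/4+φ₁/2)] = -0.4932;  Δφ = -0.3587 rad,  Δλ = -0.0972 rad
q = Δφ/Δψ = 0.7273
d = R·√(Δφ² + q²Δλ²) = 3435·0.36556 = 1256 nmi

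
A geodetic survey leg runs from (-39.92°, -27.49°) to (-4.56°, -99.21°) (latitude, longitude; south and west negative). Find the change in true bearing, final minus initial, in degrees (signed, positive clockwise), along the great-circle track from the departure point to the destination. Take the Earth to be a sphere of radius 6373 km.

Initial bearing θ₁ = atan2(sin Δλ cos φ₂, cos φ₁ sin φ₂ − sin φ₁ cos φ₂ cos Δλ) = 278.39°
Final bearing θ₂ = (initial bearing from the destination back to the start) + 180° = 310.44°
Δθ = θ₂ − θ₁ = +32.0°

+32.0°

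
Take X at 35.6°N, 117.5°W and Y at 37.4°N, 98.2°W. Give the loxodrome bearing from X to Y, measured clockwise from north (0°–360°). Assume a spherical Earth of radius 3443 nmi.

83.4°

Δψ = ln[tan(π/4+φ₂/2)/tan(π/4+φ₁/2)] = +0.0391
Δλ = +0.3368 rad (taken the short way round)
course = atan2(Δλ, Δψ) = 83.38°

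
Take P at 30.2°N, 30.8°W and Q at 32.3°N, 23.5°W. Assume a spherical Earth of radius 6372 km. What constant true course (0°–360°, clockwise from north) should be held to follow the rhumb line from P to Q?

71.4°

Meridional parts: M(φ₁)=+0.5533, M(φ₂)=+0.5962 → ΔM = +0.0429;  Δλ = +0.1274 rad
tan C = Δλ / ΔM = +2.9715 → C = 71.40°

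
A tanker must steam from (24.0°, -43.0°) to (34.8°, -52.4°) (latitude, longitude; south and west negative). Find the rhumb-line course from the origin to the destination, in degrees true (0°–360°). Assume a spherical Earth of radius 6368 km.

322.9°

Δψ = ln[tan(π/4+φ₂/2)/tan(π/4+φ₁/2)] = +0.2169
Δλ = -0.1641 rad (taken the short way round)
course = atan2(Δλ, Δψ) = 322.89°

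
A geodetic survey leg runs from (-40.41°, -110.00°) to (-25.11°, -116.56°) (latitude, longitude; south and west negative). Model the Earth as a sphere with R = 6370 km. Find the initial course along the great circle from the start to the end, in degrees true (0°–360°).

338.3°

N = sin Δλ·cos φ₂ = -0.1034;  D = cos φ₁ sin φ₂ − sin φ₁ cos φ₂ cos Δλ = +0.2600
initial course = atan2(N, D) = 338.31°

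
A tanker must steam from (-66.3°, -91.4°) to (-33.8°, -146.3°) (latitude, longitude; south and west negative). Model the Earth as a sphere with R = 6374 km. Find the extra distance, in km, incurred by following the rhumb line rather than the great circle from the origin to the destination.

123 km

Great circle: cos σ = sin φ₁ sin φ₂ + cos φ₁ cos φ₂ cos Δλ,  σ = 0.7934 rad → d_gc = 5057.0 km
Rhumb line: Δψ = +0.9340, q = Δφ/Δψ = 0.6073, d_rh = R√(Δφ²+q²Δλ²) = 5179.6 km
Excess = 5179.6 − 5057.0 = 122.6 ≈ 123 km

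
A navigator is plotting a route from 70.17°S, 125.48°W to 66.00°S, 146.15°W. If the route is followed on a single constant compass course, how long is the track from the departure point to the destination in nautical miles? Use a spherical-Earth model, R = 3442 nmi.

Rhumb course C = atan2(Δλ, Δψ) with Δψ = ln[tan(π/4+φ₂/2)/tan(π/4+φ₁/2)] = +0.1956, Δλ = -0.3608 → C = 298.46°
d = R·|Δφ| / |cos C| = 3442·0.07278 / 0.47660 = 526 nmi

526 nmi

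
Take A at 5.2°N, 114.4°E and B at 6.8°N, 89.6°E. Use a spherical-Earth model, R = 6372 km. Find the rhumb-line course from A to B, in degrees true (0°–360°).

273.7°

Meridional parts: M(φ₁)=+0.0909, M(φ₂)=+0.1190 → ΔM = +0.0281;  Δλ = -0.4328 rad
tan C = Δλ / ΔM = -15.4146 → C = 273.71°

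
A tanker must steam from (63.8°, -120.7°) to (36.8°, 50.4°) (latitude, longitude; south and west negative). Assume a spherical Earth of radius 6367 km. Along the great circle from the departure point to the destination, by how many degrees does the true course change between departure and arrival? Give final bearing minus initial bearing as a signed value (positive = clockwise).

Initial bearing θ₁ = atan2(sin Δλ cos φ₂, cos φ₁ sin φ₂ − sin φ₁ cos φ₂ cos Δλ) = 7.25°
Final bearing θ₂ = (initial bearing from the destination back to the start) + 180° = 176.01°
Δθ = θ₂ − θ₁ = +168.8°

+168.8°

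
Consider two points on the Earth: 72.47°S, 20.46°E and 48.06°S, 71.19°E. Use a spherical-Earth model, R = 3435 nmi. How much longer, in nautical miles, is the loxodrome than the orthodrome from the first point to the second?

51 nmi

Great circle: cos σ = sin φ₁ sin φ₂ + cos φ₁ cos φ₂ cos Δλ,  σ = 0.5795 rad → d_gc = 1990.65 nmi
Rhumb line: Δψ = +0.9106, q = Δφ/Δψ = 0.4679, d_rh = R√(Δφ²+q²Δλ²) = 2041.19 nmi
Excess = 2041.19 − 1990.65 = 50.54 ≈ 51 nmi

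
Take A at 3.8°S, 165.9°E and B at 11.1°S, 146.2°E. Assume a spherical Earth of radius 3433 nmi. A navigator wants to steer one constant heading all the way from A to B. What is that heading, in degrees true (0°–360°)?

Meridional parts: M(φ₁)=-0.0664, M(φ₂)=-0.1950 → ΔM = -0.1286;  Δλ = -0.3438 rad
tan C = Δλ / ΔM = +2.6740 → C = 249.50°

249.5°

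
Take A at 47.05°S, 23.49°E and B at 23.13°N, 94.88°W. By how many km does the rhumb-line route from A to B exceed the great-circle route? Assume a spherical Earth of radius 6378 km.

Great circle: cos σ = sin φ₁ sin φ₂ + cos φ₁ cos φ₂ cos Δλ,  σ = 2.1960 rad → d_gc = 14006.0 km
Rhumb line: Δψ = +1.3480, q = Δφ/Δψ = 0.9086, d_rh = R√(Δφ²+q²Δλ²) = 14296.0 km
Excess = 14296.0 − 14006.0 = 290.0 ≈ 290 km

290 km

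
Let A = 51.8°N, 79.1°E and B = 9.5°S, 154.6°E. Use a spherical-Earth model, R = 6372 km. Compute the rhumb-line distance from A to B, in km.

Δψ = ln[tan(π/4+φ₂/2)/tan(π/4+φ₁/2)] = -1.2271;  Δφ = -1.0699 rad,  Δλ = +1.3177 rad
q = Δφ/Δψ = 0.8719
d = R·√(Δφ² + q²Δλ²) = 6372·1.56993 = 10004 km

10004 km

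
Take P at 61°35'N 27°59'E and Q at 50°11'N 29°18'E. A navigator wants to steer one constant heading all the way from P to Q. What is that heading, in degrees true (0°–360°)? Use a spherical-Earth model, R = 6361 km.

176.3°

Meridional parts: M(φ₁)=+1.3736, M(φ₂)=+1.0157 → ΔM = -0.3579;  Δλ = +0.0230 rad
tan C = Δλ / ΔM = -0.0642 → C = 176.33°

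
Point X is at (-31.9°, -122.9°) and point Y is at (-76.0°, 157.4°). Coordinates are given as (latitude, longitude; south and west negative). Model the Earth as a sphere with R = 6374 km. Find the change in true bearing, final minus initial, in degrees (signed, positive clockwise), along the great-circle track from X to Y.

At departure: θ₁ = atan2(sin Δλ cos φ₂, cos φ₁ sin φ₂ − sin φ₁ cos φ₂ cos Δλ) = 196.55°
At arrival: θ₂ = atan2(sin Δλ cos φ₁, −cos φ₂ sin φ₁ + sin φ₂ cos φ₁ cos Δλ) = 268.67°
Δθ = θ₂ − θ₁ = +72.1°

+72.1°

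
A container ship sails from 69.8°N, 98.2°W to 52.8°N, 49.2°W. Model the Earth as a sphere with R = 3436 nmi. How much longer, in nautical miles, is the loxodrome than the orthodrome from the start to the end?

40 nmi

Great circle: cos σ = sin φ₁ sin φ₂ + cos φ₁ cos φ₂ cos Δλ,  σ = 0.4854 rad → d_gc = 1667.7 nmi
Rhumb line: Δψ = -0.6362, q = Δφ/Δψ = 0.4664, d_rh = R√(Δφ²+q²Δλ²) = 1708.0 nmi
Excess = 1708.0 − 1667.7 = 40.3 ≈ 40 nmi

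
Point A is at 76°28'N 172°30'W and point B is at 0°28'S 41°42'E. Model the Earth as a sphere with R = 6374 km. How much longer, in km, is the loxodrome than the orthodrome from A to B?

Great circle: cos σ = sin φ₁ sin φ₂ + cos φ₁ cos φ₂ cos Δλ,  σ = 1.7736 rad → d_gc = 11305.2 km
Rhumb line: Δψ = -2.1397, q = Δφ/Δψ = 0.6275, d_rh = R√(Δφ²+q²Δλ²) = 13298.6 km
Excess = 13298.6 − 11305.2 = 1993.4 ≈ 1993 km

1993 km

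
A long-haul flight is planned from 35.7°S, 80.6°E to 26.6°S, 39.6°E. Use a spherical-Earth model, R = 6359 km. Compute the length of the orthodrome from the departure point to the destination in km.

Haversine: a = sin²(Δφ/2)+cos φ₁ cos φ₂ sin²(Δλ/2) = 0.09535;  σ = 2·atan2(√a,√(1−a))
σ = 35.972° → d = Rσ = 6359·0.62783 = 3992 km

3992 km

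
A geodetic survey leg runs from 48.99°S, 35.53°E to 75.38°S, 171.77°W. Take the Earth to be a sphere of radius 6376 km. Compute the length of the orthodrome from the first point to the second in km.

6047 km

cos σ = sin φ₁ sin φ₂ + cos φ₁ cos φ₂ cos Δλ
      = sin(-48.99°)sin(-75.38°) + cos(-48.99°)cos(-75.38°)cos(152.70°) = 0.5830
σ = 54.339° → d = Rσ = 6376·0.94840 = 6047 km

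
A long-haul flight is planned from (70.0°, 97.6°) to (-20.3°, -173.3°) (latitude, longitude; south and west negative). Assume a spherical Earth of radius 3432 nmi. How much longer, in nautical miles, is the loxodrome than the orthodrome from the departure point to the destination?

Great circle: cos σ = sin φ₁ sin φ₂ + cos φ₁ cos φ₂ cos Δλ,  σ = 1.8976 rad → d_gc = 6512.4 nmi
Rhumb line: Δψ = -2.0974, q = Δφ/Δψ = 0.7514, d_rh = R√(Δφ²+q²Δλ²) = 6733.5 nmi
Excess = 6733.5 − 6512.4 = 221.1 ≈ 221 nmi

221 nmi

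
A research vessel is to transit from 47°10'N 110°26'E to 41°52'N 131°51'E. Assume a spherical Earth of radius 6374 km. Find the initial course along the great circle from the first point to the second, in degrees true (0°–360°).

101.4°

N = sin Δλ·cos φ₂ = +0.2719;  D = cos φ₁ sin φ₂ − sin φ₁ cos φ₂ cos Δλ = -0.0547
initial course = atan2(N, D) = 101.37°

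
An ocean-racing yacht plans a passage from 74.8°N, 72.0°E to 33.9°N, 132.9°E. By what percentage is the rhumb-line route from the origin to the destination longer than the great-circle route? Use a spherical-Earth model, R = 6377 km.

3.3%

Great circle: σ = 0.8710 rad → d_gc = Rσ = 5554.3 km
Rhumb: Δφ = -0.7138, Δλ = +1.0629, Δψ = -1.3846, q = Δφ/Δψ = 0.5155 → d_rh = R√(Δφ²+q²Δλ²) = 5738.7 km
Excess = (5738.7 − 5554.3) / 5554.3 = 184.4 / 5554.3 = 3.32% ≈ 3.3%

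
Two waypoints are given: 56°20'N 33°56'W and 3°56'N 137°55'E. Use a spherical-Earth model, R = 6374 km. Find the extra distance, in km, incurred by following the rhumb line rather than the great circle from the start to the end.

Great circle: cos σ = sin φ₁ sin φ₂ + cos φ₁ cos φ₂ cos Δλ,  σ = 2.0833 rad → d_gc = 13279.1 km
Rhumb line: Δψ = -1.1268, q = Δφ/Δψ = 0.8116, d_rh = R√(Δφ²+q²Δλ²) = 16575.7 km
Excess = 16575.7 − 13279.1 = 3296.6 ≈ 3297 km

3297 km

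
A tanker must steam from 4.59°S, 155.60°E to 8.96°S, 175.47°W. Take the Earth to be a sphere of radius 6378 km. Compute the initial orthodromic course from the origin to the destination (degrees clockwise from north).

100.2°

θ = atan2( sin Δλ·cos φ₂ ,  cos φ₁ sin φ₂ − sin φ₁ cos φ₂ cos Δλ )
  = atan2(+0.4778, -0.0861) = 100.21°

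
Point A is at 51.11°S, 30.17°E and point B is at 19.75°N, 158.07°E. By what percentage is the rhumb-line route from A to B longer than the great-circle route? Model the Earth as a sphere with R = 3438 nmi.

4.0%

Great circle: σ = 2.2472 rad → d_gc = Rσ = 7725.9 nmi
Rhumb: Δφ = +1.2367, Δλ = +2.2323, Δψ = +1.3929, q = Δφ/Δψ = 0.8879 → d_rh = R√(Δφ²+q²Δλ²) = 8031.8 nmi
Excess = (8031.8 − 7725.9) / 7725.9 = 305.9 / 7725.9 = 3.96% ≈ 4.0%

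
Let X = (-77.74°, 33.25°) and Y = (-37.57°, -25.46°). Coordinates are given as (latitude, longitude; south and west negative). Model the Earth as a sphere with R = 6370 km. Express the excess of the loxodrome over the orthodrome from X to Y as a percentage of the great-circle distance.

3.2%

Great circle: σ = 0.8186 rad → d_gc = Rσ = 5214.5 km
Rhumb: Δφ = +0.7011, Δλ = -1.0247, Δψ = +1.5227, q = Δφ/Δψ = 0.4604 → d_rh = R√(Δφ²+q²Δλ²) = 5383.0 km
Excess = (5383.0 − 5214.5) / 5214.5 = 168.5 / 5214.5 = 3.23% ≈ 3.2%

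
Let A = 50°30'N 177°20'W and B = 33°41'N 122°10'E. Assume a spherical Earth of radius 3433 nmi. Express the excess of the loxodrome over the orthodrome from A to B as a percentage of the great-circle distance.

2.3%

Great circle: σ = 0.8113 rad → d_gc = Rσ = 2785.1 nmi
Rhumb: Δφ = -0.2935, Δλ = -1.0559, Δψ = -0.3993, q = Δφ/Δψ = 0.7350 → d_rh = R√(Δφ²+q²Δλ²) = 2848.5 nmi
Excess = (2848.5 − 2785.1) / 2785.1 = 63.4 / 2785.1 = 2.28% ≈ 2.3%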